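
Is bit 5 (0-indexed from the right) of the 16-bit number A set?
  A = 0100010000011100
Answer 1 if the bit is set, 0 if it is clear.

Bit 5 is the 6th from the right.
  0100010000011100
            ^
That bit is 0.

Answer: 0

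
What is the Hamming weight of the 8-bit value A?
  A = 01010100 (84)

01010100
1-bits at positions (from bit 0 = LSB): 2, 4, 6
Count = 3

Answer: 3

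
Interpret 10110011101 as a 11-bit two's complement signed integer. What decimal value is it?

MSB is 1, so the value is negative. Find the magnitude:
1. Invert bits:  01001100010
2. Add 1:        01001100011  = 611
3. Apply sign:   -611

Answer: -611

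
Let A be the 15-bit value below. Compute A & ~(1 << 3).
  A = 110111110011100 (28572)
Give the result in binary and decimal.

Mask = ~(1 << 3) = 111111111110111
Bit 3 of A is 1, so AND-ing with the mask clears it to 0.
  110111110011100
& 111111111110111
-----------------
  110111110010100

Answer: 110111110010100 (28564)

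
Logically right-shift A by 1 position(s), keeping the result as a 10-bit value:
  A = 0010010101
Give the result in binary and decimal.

Logical shift right by 1: drop the bottom 1 bit(s), prepend 1 zero(s) on the left.
  0010010101  ->  keep [001001010], discard [1], prepend 0
= 0001001010

Answer: 0001001010 (74)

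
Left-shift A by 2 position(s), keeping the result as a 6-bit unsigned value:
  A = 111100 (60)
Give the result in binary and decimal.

Shift left by 2: drop the top 2 bit(s), append 2 zero(s) on the right.
  111100  ->  discard [11], keep [1100], append 00
= 110000

Answer: 110000 (48)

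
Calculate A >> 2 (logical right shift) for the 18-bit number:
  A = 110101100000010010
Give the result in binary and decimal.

Logical shift right by 2: drop the bottom 2 bit(s), prepend 2 zero(s) on the left.
  110101100000010010  ->  keep [1101011000000100], discard [10], prepend 00
= 001101011000000100

Answer: 001101011000000100 (54788)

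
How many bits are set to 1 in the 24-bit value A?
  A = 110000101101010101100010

110000101101010101100010
1-bits at positions (from bit 0 = LSB): 1, 5, 6, 8, 10, 12, 14, 15, 17, 22, 23
Count = 11

Answer: 11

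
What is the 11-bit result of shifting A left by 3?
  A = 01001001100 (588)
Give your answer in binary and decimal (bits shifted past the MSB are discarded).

Shift left by 3: drop the top 3 bit(s), append 3 zero(s) on the right.
  01001001100  ->  discard [010], keep [01001100], append 000
= 01001100000

Answer: 01001100000 (608)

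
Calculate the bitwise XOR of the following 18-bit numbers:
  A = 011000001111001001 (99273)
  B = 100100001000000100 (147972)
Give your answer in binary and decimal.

Apply ^ to each column (1 where bits differ):
  011000001111001001
^ 100100001000000100
--------------------
  111100000111001101

Answer: 111100000111001101 (246221)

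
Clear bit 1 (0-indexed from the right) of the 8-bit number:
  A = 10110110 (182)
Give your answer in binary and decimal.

Mask = ~(1 << 1) = 11111101
Bit 1 of A is 1, so AND-ing with the mask clears it to 0.
  10110110
& 11111101
----------
  10110100

Answer: 10110100 (180)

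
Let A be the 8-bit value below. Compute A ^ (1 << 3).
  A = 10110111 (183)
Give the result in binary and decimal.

Mask = 1 << 3 = 00001000
Bit 3 of A is 0; XOR with the mask flips it to 1.
  10110111
^ 00001000
----------
  10111111

Answer: 10111111 (191)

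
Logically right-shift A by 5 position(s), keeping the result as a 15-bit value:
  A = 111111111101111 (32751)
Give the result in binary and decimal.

Logical shift right by 5: drop the bottom 5 bit(s), prepend 5 zero(s) on the left.
  111111111101111  ->  keep [1111111111], discard [01111], prepend 00000
= 000001111111111

Answer: 000001111111111 (1023)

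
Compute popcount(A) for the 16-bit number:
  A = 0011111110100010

0011111110100010
1-bits at positions (from bit 0 = LSB): 1, 5, 7, 8, 9, 10, 11, 12, 13
Count = 9

Answer: 9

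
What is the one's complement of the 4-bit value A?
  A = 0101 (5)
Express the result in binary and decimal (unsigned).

Flip each bit (0->1, 1->0):
  0101
  1010

Answer: 1010 (10)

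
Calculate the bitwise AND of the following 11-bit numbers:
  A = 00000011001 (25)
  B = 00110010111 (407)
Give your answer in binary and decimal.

Apply & to each column (1 only where both bits are 1):
  00000011001
& 00110010111
-------------
  00000010001

Answer: 00000010001 (17)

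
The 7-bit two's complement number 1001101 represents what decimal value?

MSB is 1, so the value is negative. Find the magnitude:
1. Invert bits:  0110010
2. Add 1:        0110011  = 51
3. Apply sign:   -51

Answer: -51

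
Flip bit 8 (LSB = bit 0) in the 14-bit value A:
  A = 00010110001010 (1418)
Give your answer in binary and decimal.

Mask = 1 << 8 = 00000100000000
Bit 8 of A is 1; XOR with the mask flips it to 0.
  00010110001010
^ 00000100000000
----------------
  00010010001010

Answer: 00010010001010 (1162)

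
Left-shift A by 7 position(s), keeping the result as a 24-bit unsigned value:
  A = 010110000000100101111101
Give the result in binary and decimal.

Shift left by 7: drop the top 7 bit(s), append 7 zero(s) on the right.
  010110000000100101111101  ->  discard [0101100], keep [00000100101111101], append 0000000
= 000001001011111010000000

Answer: 000001001011111010000000 (310912)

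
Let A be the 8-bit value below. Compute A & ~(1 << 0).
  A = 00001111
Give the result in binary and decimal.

Mask = ~(1 << 0) = 11111110
Bit 0 of A is 1, so AND-ing with the mask clears it to 0.
  00001111
& 11111110
----------
  00001110

Answer: 00001110 (14)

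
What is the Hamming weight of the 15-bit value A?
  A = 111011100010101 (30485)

111011100010101
1-bits at positions (from bit 0 = LSB): 0, 2, 4, 8, 9, 10, 12, 13, 14
Count = 9

Answer: 9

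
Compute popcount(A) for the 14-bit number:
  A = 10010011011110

10010011011110
1-bits at positions (from bit 0 = LSB): 1, 2, 3, 4, 6, 7, 10, 13
Count = 8

Answer: 8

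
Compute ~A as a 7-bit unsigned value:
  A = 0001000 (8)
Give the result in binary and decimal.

Flip each bit (0->1, 1->0):
  0001000
  1110111

Answer: 1110111 (119)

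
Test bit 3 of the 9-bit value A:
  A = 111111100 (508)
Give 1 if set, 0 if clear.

Bit 3 is the 4th from the right.
  111111100
       ^
That bit is 1.

Answer: 1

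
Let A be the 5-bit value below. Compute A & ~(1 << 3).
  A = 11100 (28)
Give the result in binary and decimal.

Mask = ~(1 << 3) = 10111
Bit 3 of A is 1, so AND-ing with the mask clears it to 0.
  11100
& 10111
-------
  10100

Answer: 10100 (20)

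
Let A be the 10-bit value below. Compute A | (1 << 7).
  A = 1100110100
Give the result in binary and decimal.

Mask = 1 << 7 = 0010000000
Bit 7 of A is 0, so OR-ing with the mask flips it to 1.
  1100110100
| 0010000000
------------
  1110110100

Answer: 1110110100 (948)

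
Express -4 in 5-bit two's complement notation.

1. Binary of +4:  00100
2. Invert bits:     11011
3. Add 1:           11100

Answer: 11100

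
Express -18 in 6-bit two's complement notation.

1. Binary of +18:  010010
2. Invert bits:     101101
3. Add 1:           101110

Answer: 101110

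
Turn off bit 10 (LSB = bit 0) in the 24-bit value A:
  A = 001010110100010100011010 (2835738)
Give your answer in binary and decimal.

Mask = ~(1 << 10) = 111111111111101111111111
Bit 10 of A is 1, so AND-ing with the mask clears it to 0.
  001010110100010100011010
& 111111111111101111111111
--------------------------
  001010110100000100011010

Answer: 001010110100000100011010 (2834714)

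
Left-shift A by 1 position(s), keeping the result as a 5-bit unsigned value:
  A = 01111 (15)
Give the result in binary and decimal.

Shift left by 1: drop the top 1 bit(s), append 1 zero(s) on the right.
  01111  ->  discard [0], keep [1111], append 0
= 11110

Answer: 11110 (30)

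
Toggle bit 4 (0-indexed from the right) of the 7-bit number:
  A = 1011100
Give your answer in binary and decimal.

Mask = 1 << 4 = 0010000
Bit 4 of A is 1; XOR with the mask flips it to 0.
  1011100
^ 0010000
---------
  1001100

Answer: 1001100 (76)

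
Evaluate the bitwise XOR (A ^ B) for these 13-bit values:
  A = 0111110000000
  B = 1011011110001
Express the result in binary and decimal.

Apply ^ to each column (1 where bits differ):
  0111110000000
^ 1011011110001
---------------
  1100101110001

Answer: 1100101110001 (6513)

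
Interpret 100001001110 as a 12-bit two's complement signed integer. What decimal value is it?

MSB is 1, so the value is negative. Find the magnitude:
1. Invert bits:  011110110001
2. Add 1:        011110110010  = 1970
3. Apply sign:   -1970

Answer: -1970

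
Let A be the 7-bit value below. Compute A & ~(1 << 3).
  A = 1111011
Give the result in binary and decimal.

Mask = ~(1 << 3) = 1110111
Bit 3 of A is 1, so AND-ing with the mask clears it to 0.
  1111011
& 1110111
---------
  1110011

Answer: 1110011 (115)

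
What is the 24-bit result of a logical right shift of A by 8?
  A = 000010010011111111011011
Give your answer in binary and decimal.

Logical shift right by 8: drop the bottom 8 bit(s), prepend 8 zero(s) on the left.
  000010010011111111011011  ->  keep [0000100100111111], discard [11011011], prepend 00000000
= 000000000000100100111111

Answer: 000000000000100100111111 (2367)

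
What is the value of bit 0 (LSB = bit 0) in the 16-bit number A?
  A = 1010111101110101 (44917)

Bit 0 is the 1st from the right.
  1010111101110101
                 ^
That bit is 1.

Answer: 1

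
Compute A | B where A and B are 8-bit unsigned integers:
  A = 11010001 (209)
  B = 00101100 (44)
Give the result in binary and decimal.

Apply | to each column (1 where either bit is 1):
  11010001
| 00101100
----------
  11111101

Answer: 11111101 (253)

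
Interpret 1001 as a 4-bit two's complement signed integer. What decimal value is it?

MSB is 1, so the value is negative. Find the magnitude:
1. Invert bits:  0110
2. Add 1:        0111  = 7
3. Apply sign:   -7

Answer: -7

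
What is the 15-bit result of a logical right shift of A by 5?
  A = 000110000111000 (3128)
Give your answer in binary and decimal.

Logical shift right by 5: drop the bottom 5 bit(s), prepend 5 zero(s) on the left.
  000110000111000  ->  keep [0001100001], discard [11000], prepend 00000
= 000000001100001

Answer: 000000001100001 (97)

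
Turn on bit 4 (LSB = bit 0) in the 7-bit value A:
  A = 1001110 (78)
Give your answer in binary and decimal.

Mask = 1 << 4 = 0010000
Bit 4 of A is 0, so OR-ing with the mask flips it to 1.
  1001110
| 0010000
---------
  1011110

Answer: 1011110 (94)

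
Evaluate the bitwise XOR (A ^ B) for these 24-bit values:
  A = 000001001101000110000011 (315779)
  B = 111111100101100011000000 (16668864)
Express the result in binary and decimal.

Apply ^ to each column (1 where bits differ):
  000001001101000110000011
^ 111111100101100011000000
--------------------------
  111110101000100101000011

Answer: 111110101000100101000011 (16419139)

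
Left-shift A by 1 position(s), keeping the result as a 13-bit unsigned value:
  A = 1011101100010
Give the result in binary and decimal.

Shift left by 1: drop the top 1 bit(s), append 1 zero(s) on the right.
  1011101100010  ->  discard [1], keep [011101100010], append 0
= 0111011000100

Answer: 0111011000100 (3780)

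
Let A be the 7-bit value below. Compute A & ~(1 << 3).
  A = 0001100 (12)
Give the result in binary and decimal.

Mask = ~(1 << 3) = 1110111
Bit 3 of A is 1, so AND-ing with the mask clears it to 0.
  0001100
& 1110111
---------
  0000100

Answer: 0000100 (4)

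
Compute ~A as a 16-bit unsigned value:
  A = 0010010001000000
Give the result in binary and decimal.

Flip each bit (0->1, 1->0):
  0010010001000000
  1101101110111111

Answer: 1101101110111111 (56255)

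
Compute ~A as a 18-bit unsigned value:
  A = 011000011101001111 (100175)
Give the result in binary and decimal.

Flip each bit (0->1, 1->0):
  011000011101001111
  100111100010110000

Answer: 100111100010110000 (161968)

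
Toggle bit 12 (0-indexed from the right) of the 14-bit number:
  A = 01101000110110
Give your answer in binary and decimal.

Mask = 1 << 12 = 01000000000000
Bit 12 of A is 1; XOR with the mask flips it to 0.
  01101000110110
^ 01000000000000
----------------
  00101000110110

Answer: 00101000110110 (2614)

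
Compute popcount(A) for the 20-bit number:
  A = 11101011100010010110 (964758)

11101011100010010110
1-bits at positions (from bit 0 = LSB): 1, 2, 4, 7, 11, 12, 13, 15, 17, 18, 19
Count = 11

Answer: 11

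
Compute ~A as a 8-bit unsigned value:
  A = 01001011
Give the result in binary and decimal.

Flip each bit (0->1, 1->0):
  01001011
  10110100

Answer: 10110100 (180)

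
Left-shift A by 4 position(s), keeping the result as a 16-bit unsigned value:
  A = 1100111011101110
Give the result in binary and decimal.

Shift left by 4: drop the top 4 bit(s), append 4 zero(s) on the right.
  1100111011101110  ->  discard [1100], keep [111011101110], append 0000
= 1110111011100000

Answer: 1110111011100000 (61152)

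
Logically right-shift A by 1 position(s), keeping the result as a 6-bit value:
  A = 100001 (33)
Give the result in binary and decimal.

Logical shift right by 1: drop the bottom 1 bit(s), prepend 1 zero(s) on the left.
  100001  ->  keep [10000], discard [1], prepend 0
= 010000

Answer: 010000 (16)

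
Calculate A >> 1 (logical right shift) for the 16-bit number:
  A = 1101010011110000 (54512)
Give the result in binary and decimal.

Logical shift right by 1: drop the bottom 1 bit(s), prepend 1 zero(s) on the left.
  1101010011110000  ->  keep [110101001111000], discard [0], prepend 0
= 0110101001111000

Answer: 0110101001111000 (27256)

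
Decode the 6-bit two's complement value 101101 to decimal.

MSB is 1, so the value is negative. Find the magnitude:
1. Invert bits:  010010
2. Add 1:        010011  = 19
3. Apply sign:   -19

Answer: -19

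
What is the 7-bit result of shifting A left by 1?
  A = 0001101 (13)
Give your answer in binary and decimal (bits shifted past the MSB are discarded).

Shift left by 1: drop the top 1 bit(s), append 1 zero(s) on the right.
  0001101  ->  discard [0], keep [001101], append 0
= 0011010

Answer: 0011010 (26)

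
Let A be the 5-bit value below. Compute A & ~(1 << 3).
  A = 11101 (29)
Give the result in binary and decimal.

Mask = ~(1 << 3) = 10111
Bit 3 of A is 1, so AND-ing with the mask clears it to 0.
  11101
& 10111
-------
  10101

Answer: 10101 (21)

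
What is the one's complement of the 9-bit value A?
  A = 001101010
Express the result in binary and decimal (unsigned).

Flip each bit (0->1, 1->0):
  001101010
  110010101

Answer: 110010101 (405)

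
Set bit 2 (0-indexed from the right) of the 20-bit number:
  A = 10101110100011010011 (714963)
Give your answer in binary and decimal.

Mask = 1 << 2 = 00000000000000000100
Bit 2 of A is 0, so OR-ing with the mask flips it to 1.
  10101110100011010011
| 00000000000000000100
----------------------
  10101110100011010111

Answer: 10101110100011010111 (714967)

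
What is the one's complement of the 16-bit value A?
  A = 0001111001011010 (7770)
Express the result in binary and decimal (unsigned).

Flip each bit (0->1, 1->0):
  0001111001011010
  1110000110100101

Answer: 1110000110100101 (57765)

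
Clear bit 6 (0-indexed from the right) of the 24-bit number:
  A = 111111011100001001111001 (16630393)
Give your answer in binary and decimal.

Mask = ~(1 << 6) = 111111111111111110111111
Bit 6 of A is 1, so AND-ing with the mask clears it to 0.
  111111011100001001111001
& 111111111111111110111111
--------------------------
  111111011100001000111001

Answer: 111111011100001000111001 (16630329)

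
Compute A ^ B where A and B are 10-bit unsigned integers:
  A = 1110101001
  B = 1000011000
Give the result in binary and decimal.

Apply ^ to each column (1 where bits differ):
  1110101001
^ 1000011000
------------
  0110110001

Answer: 0110110001 (433)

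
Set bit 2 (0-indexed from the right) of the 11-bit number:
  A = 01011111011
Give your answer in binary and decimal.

Mask = 1 << 2 = 00000000100
Bit 2 of A is 0, so OR-ing with the mask flips it to 1.
  01011111011
| 00000000100
-------------
  01011111111

Answer: 01011111111 (767)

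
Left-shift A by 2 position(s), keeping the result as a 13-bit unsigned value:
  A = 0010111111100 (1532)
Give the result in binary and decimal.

Shift left by 2: drop the top 2 bit(s), append 2 zero(s) on the right.
  0010111111100  ->  discard [00], keep [10111111100], append 00
= 1011111110000

Answer: 1011111110000 (6128)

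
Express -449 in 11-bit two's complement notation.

1. Binary of +449:  00111000001
2. Invert bits:     11000111110
3. Add 1:           11000111111

Answer: 11000111111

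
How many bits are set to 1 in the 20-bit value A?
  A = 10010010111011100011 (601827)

10010010111011100011
1-bits at positions (from bit 0 = LSB): 0, 1, 5, 6, 7, 9, 10, 11, 13, 16, 19
Count = 11

Answer: 11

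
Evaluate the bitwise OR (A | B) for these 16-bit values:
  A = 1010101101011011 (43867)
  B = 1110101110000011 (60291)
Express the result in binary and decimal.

Apply | to each column (1 where either bit is 1):
  1010101101011011
| 1110101110000011
------------------
  1110101111011011

Answer: 1110101111011011 (60379)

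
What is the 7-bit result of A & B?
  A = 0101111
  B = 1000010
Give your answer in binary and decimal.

Apply & to each column (1 only where both bits are 1):
  0101111
& 1000010
---------
  0000010

Answer: 0000010 (2)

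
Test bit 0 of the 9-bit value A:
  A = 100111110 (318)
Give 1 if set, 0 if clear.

Bit 0 is the 1st from the right.
  100111110
          ^
That bit is 0.

Answer: 0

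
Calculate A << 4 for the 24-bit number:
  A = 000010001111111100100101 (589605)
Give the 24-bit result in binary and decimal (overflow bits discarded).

Shift left by 4: drop the top 4 bit(s), append 4 zero(s) on the right.
  000010001111111100100101  ->  discard [0000], keep [10001111111100100101], append 0000
= 100011111111001001010000

Answer: 100011111111001001010000 (9433680)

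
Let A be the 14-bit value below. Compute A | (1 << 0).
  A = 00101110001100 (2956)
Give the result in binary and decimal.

Mask = 1 << 0 = 00000000000001
Bit 0 of A is 0, so OR-ing with the mask flips it to 1.
  00101110001100
| 00000000000001
----------------
  00101110001101

Answer: 00101110001101 (2957)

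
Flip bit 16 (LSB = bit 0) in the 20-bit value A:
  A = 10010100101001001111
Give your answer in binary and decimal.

Mask = 1 << 16 = 00010000000000000000
Bit 16 of A is 1; XOR with the mask flips it to 0.
  10010100101001001111
^ 00010000000000000000
----------------------
  10000100101001001111

Answer: 10000100101001001111 (543311)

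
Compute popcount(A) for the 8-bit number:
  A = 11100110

11100110
1-bits at positions (from bit 0 = LSB): 1, 2, 5, 6, 7
Count = 5

Answer: 5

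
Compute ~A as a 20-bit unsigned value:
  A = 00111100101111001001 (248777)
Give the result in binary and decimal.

Flip each bit (0->1, 1->0):
  00111100101111001001
  11000011010000110110

Answer: 11000011010000110110 (799798)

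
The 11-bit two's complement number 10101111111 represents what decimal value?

MSB is 1, so the value is negative. Find the magnitude:
1. Invert bits:  01010000000
2. Add 1:        01010000001  = 641
3. Apply sign:   -641

Answer: -641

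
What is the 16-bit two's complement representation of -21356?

1. Binary of +21356:  0101001101101100
2. Invert bits:     1010110010010011
3. Add 1:           1010110010010100

Answer: 1010110010010100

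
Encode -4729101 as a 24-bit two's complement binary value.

1. Binary of +4729101:  010010000010100100001101
2. Invert bits:     101101111101011011110010
3. Add 1:           101101111101011011110011

Answer: 101101111101011011110011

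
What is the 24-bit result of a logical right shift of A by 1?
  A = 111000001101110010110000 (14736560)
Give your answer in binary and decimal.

Logical shift right by 1: drop the bottom 1 bit(s), prepend 1 zero(s) on the left.
  111000001101110010110000  ->  keep [11100000110111001011000], discard [0], prepend 0
= 011100000110111001011000

Answer: 011100000110111001011000 (7368280)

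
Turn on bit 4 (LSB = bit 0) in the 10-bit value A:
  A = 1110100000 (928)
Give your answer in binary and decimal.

Mask = 1 << 4 = 0000010000
Bit 4 of A is 0, so OR-ing with the mask flips it to 1.
  1110100000
| 0000010000
------------
  1110110000

Answer: 1110110000 (944)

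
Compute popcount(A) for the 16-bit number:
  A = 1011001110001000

1011001110001000
1-bits at positions (from bit 0 = LSB): 3, 7, 8, 9, 12, 13, 15
Count = 7

Answer: 7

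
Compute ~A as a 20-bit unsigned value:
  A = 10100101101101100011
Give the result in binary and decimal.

Flip each bit (0->1, 1->0):
  10100101101101100011
  01011010010010011100

Answer: 01011010010010011100 (369820)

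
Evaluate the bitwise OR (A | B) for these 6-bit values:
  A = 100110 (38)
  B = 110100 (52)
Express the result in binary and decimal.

Apply | to each column (1 where either bit is 1):
  100110
| 110100
--------
  110110

Answer: 110110 (54)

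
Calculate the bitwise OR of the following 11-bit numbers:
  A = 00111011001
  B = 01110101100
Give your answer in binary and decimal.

Apply | to each column (1 where either bit is 1):
  00111011001
| 01110101100
-------------
  01111111101

Answer: 01111111101 (1021)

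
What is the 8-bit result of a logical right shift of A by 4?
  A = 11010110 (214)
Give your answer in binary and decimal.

Logical shift right by 4: drop the bottom 4 bit(s), prepend 4 zero(s) on the left.
  11010110  ->  keep [1101], discard [0110], prepend 0000
= 00001101

Answer: 00001101 (13)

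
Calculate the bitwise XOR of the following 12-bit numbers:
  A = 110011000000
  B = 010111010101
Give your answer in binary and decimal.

Apply ^ to each column (1 where bits differ):
  110011000000
^ 010111010101
--------------
  100100010101

Answer: 100100010101 (2325)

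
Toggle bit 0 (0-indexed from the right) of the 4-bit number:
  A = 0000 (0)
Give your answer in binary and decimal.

Mask = 1 << 0 = 0001
Bit 0 of A is 0; XOR with the mask flips it to 1.
  0000
^ 0001
------
  0001

Answer: 0001 (1)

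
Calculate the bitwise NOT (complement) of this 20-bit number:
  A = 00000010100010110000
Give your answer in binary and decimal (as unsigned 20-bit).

Flip each bit (0->1, 1->0):
  00000010100010110000
  11111101011101001111

Answer: 11111101011101001111 (1038159)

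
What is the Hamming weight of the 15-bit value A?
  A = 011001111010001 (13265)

011001111010001
1-bits at positions (from bit 0 = LSB): 0, 4, 6, 7, 8, 9, 12, 13
Count = 8

Answer: 8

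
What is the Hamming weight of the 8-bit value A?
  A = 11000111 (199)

11000111
1-bits at positions (from bit 0 = LSB): 0, 1, 2, 6, 7
Count = 5

Answer: 5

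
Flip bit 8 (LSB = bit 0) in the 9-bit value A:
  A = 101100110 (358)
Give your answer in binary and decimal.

Mask = 1 << 8 = 100000000
Bit 8 of A is 1; XOR with the mask flips it to 0.
  101100110
^ 100000000
-----------
  001100110

Answer: 001100110 (102)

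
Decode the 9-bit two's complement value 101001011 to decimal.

MSB is 1, so the value is negative. Find the magnitude:
1. Invert bits:  010110100
2. Add 1:        010110101  = 181
3. Apply sign:   -181

Answer: -181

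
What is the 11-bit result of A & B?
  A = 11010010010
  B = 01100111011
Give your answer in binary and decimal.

Apply & to each column (1 only where both bits are 1):
  11010010010
& 01100111011
-------------
  01000010010

Answer: 01000010010 (530)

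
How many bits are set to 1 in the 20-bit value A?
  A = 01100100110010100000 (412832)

01100100110010100000
1-bits at positions (from bit 0 = LSB): 5, 7, 10, 11, 14, 17, 18
Count = 7

Answer: 7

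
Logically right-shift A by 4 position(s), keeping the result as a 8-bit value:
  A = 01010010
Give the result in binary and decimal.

Logical shift right by 4: drop the bottom 4 bit(s), prepend 4 zero(s) on the left.
  01010010  ->  keep [0101], discard [0010], prepend 0000
= 00000101

Answer: 00000101 (5)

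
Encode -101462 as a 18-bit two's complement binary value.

1. Binary of +101462:  011000110001010110
2. Invert bits:     100111001110101001
3. Add 1:           100111001110101010

Answer: 100111001110101010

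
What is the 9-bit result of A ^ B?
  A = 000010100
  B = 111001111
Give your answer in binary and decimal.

Apply ^ to each column (1 where bits differ):
  000010100
^ 111001111
-----------
  111011011

Answer: 111011011 (475)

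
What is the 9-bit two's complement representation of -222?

1. Binary of +222:  011011110
2. Invert bits:     100100001
3. Add 1:           100100010

Answer: 100100010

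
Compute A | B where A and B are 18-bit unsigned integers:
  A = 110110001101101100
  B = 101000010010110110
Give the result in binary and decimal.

Apply | to each column (1 where either bit is 1):
  110110001101101100
| 101000010010110110
--------------------
  111110011111111110

Answer: 111110011111111110 (255998)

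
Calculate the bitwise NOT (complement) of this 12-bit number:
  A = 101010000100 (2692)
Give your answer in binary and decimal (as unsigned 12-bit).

Flip each bit (0->1, 1->0):
  101010000100
  010101111011

Answer: 010101111011 (1403)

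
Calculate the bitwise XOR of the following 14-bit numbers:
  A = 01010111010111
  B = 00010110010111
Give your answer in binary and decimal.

Apply ^ to each column (1 where bits differ):
  01010111010111
^ 00010110010111
----------------
  01000001000000

Answer: 01000001000000 (4160)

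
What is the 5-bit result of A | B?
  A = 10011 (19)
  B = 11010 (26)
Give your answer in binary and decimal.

Apply | to each column (1 where either bit is 1):
  10011
| 11010
-------
  11011

Answer: 11011 (27)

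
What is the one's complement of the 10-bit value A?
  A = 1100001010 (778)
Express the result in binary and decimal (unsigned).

Flip each bit (0->1, 1->0):
  1100001010
  0011110101

Answer: 0011110101 (245)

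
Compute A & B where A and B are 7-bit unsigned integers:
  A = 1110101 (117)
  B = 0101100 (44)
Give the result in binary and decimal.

Apply & to each column (1 only where both bits are 1):
  1110101
& 0101100
---------
  0100100

Answer: 0100100 (36)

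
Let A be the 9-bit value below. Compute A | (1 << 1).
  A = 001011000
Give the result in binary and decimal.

Mask = 1 << 1 = 000000010
Bit 1 of A is 0, so OR-ing with the mask flips it to 1.
  001011000
| 000000010
-----------
  001011010

Answer: 001011010 (90)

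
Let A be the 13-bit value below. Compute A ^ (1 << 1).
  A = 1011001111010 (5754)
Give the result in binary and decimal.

Mask = 1 << 1 = 0000000000010
Bit 1 of A is 1; XOR with the mask flips it to 0.
  1011001111010
^ 0000000000010
---------------
  1011001111000

Answer: 1011001111000 (5752)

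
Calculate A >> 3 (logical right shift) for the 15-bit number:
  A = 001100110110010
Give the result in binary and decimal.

Logical shift right by 3: drop the bottom 3 bit(s), prepend 3 zero(s) on the left.
  001100110110010  ->  keep [001100110110], discard [010], prepend 000
= 000001100110110

Answer: 000001100110110 (822)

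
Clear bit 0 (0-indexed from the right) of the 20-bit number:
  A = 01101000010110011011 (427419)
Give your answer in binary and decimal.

Mask = ~(1 << 0) = 11111111111111111110
Bit 0 of A is 1, so AND-ing with the mask clears it to 0.
  01101000010110011011
& 11111111111111111110
----------------------
  01101000010110011010

Answer: 01101000010110011010 (427418)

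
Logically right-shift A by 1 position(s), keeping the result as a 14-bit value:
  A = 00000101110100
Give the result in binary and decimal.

Logical shift right by 1: drop the bottom 1 bit(s), prepend 1 zero(s) on the left.
  00000101110100  ->  keep [0000010111010], discard [0], prepend 0
= 00000010111010

Answer: 00000010111010 (186)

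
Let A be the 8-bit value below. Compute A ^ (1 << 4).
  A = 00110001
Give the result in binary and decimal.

Mask = 1 << 4 = 00010000
Bit 4 of A is 1; XOR with the mask flips it to 0.
  00110001
^ 00010000
----------
  00100001

Answer: 00100001 (33)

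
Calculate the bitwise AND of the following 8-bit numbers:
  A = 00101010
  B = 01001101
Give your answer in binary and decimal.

Apply & to each column (1 only where both bits are 1):
  00101010
& 01001101
----------
  00001000

Answer: 00001000 (8)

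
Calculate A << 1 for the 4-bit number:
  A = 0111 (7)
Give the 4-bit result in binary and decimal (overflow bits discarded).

Shift left by 1: drop the top 1 bit(s), append 1 zero(s) on the right.
  0111  ->  discard [0], keep [111], append 0
= 1110

Answer: 1110 (14)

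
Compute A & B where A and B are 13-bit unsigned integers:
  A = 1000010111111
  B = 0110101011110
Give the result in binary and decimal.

Apply & to each column (1 only where both bits are 1):
  1000010111111
& 0110101011110
---------------
  0000000011110

Answer: 0000000011110 (30)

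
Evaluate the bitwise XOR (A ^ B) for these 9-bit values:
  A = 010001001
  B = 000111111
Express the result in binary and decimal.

Apply ^ to each column (1 where bits differ):
  010001001
^ 000111111
-----------
  010110110

Answer: 010110110 (182)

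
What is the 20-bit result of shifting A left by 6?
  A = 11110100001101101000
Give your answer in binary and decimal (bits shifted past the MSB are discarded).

Shift left by 6: drop the top 6 bit(s), append 6 zero(s) on the right.
  11110100001101101000  ->  discard [111101], keep [00001101101000], append 000000
= 00001101101000000000

Answer: 00001101101000000000 (55808)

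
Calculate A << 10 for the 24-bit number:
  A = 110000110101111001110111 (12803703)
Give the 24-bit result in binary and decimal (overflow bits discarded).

Shift left by 10: drop the top 10 bit(s), append 10 zero(s) on the right.
  110000110101111001110111  ->  discard [1100001101], keep [01111001110111], append 0000000000
= 011110011101110000000000

Answer: 011110011101110000000000 (7986176)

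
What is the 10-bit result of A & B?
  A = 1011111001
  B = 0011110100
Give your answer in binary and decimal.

Apply & to each column (1 only where both bits are 1):
  1011111001
& 0011110100
------------
  0011110000

Answer: 0011110000 (240)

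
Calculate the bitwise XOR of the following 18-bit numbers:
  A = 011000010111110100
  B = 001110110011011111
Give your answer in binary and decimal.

Apply ^ to each column (1 where bits differ):
  011000010111110100
^ 001110110011011111
--------------------
  010110100100101011

Answer: 010110100100101011 (92459)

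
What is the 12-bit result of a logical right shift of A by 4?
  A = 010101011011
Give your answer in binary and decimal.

Logical shift right by 4: drop the bottom 4 bit(s), prepend 4 zero(s) on the left.
  010101011011  ->  keep [01010101], discard [1011], prepend 0000
= 000001010101

Answer: 000001010101 (85)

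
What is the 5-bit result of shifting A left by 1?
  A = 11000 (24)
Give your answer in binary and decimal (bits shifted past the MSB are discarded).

Shift left by 1: drop the top 1 bit(s), append 1 zero(s) on the right.
  11000  ->  discard [1], keep [1000], append 0
= 10000

Answer: 10000 (16)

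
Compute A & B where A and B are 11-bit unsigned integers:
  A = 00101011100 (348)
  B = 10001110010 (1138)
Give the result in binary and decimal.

Apply & to each column (1 only where both bits are 1):
  00101011100
& 10001110010
-------------
  00001010000

Answer: 00001010000 (80)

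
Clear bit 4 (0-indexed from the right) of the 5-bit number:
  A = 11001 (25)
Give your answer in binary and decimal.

Mask = ~(1 << 4) = 01111
Bit 4 of A is 1, so AND-ing with the mask clears it to 0.
  11001
& 01111
-------
  01001

Answer: 01001 (9)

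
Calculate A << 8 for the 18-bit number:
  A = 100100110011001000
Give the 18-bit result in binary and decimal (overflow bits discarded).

Shift left by 8: drop the top 8 bit(s), append 8 zero(s) on the right.
  100100110011001000  ->  discard [10010011], keep [0011001000], append 00000000
= 001100100000000000

Answer: 001100100000000000 (51200)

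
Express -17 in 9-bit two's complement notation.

1. Binary of +17:  000010001
2. Invert bits:     111101110
3. Add 1:           111101111

Answer: 111101111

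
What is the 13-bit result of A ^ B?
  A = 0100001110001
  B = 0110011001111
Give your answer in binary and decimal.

Apply ^ to each column (1 where bits differ):
  0100001110001
^ 0110011001111
---------------
  0010010111110

Answer: 0010010111110 (1214)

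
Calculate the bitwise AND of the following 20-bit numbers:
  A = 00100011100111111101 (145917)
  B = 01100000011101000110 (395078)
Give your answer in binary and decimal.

Apply & to each column (1 only where both bits are 1):
  00100011100111111101
& 01100000011101000110
----------------------
  00100000000101000100

Answer: 00100000000101000100 (131396)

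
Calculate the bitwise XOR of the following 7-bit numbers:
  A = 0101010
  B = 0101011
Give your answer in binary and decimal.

Apply ^ to each column (1 where bits differ):
  0101010
^ 0101011
---------
  0000001

Answer: 0000001 (1)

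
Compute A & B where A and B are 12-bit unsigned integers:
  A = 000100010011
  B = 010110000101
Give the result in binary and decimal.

Apply & to each column (1 only where both bits are 1):
  000100010011
& 010110000101
--------------
  000100000001

Answer: 000100000001 (257)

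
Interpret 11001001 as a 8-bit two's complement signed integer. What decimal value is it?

MSB is 1, so the value is negative. Find the magnitude:
1. Invert bits:  00110110
2. Add 1:        00110111  = 55
3. Apply sign:   -55

Answer: -55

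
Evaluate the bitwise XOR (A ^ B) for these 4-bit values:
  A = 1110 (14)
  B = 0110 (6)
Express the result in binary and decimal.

Apply ^ to each column (1 where bits differ):
  1110
^ 0110
------
  1000

Answer: 1000 (8)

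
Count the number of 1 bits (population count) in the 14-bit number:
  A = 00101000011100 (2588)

00101000011100
1-bits at positions (from bit 0 = LSB): 2, 3, 4, 9, 11
Count = 5

Answer: 5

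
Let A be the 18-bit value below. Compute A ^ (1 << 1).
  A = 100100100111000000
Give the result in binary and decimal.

Mask = 1 << 1 = 000000000000000010
Bit 1 of A is 0; XOR with the mask flips it to 1.
  100100100111000000
^ 000000000000000010
--------------------
  100100100111000010

Answer: 100100100111000010 (149954)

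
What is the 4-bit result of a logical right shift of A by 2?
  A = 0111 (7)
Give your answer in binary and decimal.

Logical shift right by 2: drop the bottom 2 bit(s), prepend 2 zero(s) on the left.
  0111  ->  keep [01], discard [11], prepend 00
= 0001

Answer: 0001 (1)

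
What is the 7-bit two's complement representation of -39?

1. Binary of +39:  0100111
2. Invert bits:     1011000
3. Add 1:           1011001

Answer: 1011001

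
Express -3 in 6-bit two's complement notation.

1. Binary of +3:  000011
2. Invert bits:     111100
3. Add 1:           111101

Answer: 111101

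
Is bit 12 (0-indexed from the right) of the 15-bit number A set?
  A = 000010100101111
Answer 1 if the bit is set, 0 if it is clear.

Bit 12 is the 13th from the right.
  000010100101111
    ^
That bit is 0.

Answer: 0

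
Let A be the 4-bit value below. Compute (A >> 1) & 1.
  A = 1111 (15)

Bit 1 is the 2nd from the right.
  1111
    ^
That bit is 1.

Answer: 1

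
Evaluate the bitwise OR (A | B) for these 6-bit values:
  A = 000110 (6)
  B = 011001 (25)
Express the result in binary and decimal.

Apply | to each column (1 where either bit is 1):
  000110
| 011001
--------
  011111

Answer: 011111 (31)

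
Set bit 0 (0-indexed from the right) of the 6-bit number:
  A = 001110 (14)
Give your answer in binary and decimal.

Mask = 1 << 0 = 000001
Bit 0 of A is 0, so OR-ing with the mask flips it to 1.
  001110
| 000001
--------
  001111

Answer: 001111 (15)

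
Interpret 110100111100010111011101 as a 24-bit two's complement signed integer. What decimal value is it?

MSB is 1, so the value is negative. Find the magnitude:
1. Invert bits:  001011000011101000100010
2. Add 1:        001011000011101000100011  = 2898467
3. Apply sign:   -2898467

Answer: -2898467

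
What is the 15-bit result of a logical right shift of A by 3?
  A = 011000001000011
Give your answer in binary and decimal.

Logical shift right by 3: drop the bottom 3 bit(s), prepend 3 zero(s) on the left.
  011000001000011  ->  keep [011000001000], discard [011], prepend 000
= 000011000001000

Answer: 000011000001000 (1544)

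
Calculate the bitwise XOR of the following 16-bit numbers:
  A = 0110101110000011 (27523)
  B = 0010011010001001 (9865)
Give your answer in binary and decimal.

Apply ^ to each column (1 where bits differ):
  0110101110000011
^ 0010011010001001
------------------
  0100110100001010

Answer: 0100110100001010 (19722)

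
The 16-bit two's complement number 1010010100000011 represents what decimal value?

MSB is 1, so the value is negative. Find the magnitude:
1. Invert bits:  0101101011111100
2. Add 1:        0101101011111101  = 23293
3. Apply sign:   -23293

Answer: -23293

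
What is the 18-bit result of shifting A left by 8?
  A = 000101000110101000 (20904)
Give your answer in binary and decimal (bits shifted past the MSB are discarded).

Shift left by 8: drop the top 8 bit(s), append 8 zero(s) on the right.
  000101000110101000  ->  discard [00010100], keep [0110101000], append 00000000
= 011010100000000000

Answer: 011010100000000000 (108544)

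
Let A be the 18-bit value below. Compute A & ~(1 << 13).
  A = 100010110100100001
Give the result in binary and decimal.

Mask = ~(1 << 13) = 111101111111111111
Bit 13 of A is 1, so AND-ing with the mask clears it to 0.
  100010110100100001
& 111101111111111111
--------------------
  100000110100100001

Answer: 100000110100100001 (134433)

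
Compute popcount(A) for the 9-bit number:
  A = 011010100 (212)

011010100
1-bits at positions (from bit 0 = LSB): 2, 4, 6, 7
Count = 4

Answer: 4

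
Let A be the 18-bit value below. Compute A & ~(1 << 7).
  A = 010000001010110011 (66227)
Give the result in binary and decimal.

Mask = ~(1 << 7) = 111111111101111111
Bit 7 of A is 1, so AND-ing with the mask clears it to 0.
  010000001010110011
& 111111111101111111
--------------------
  010000001000110011

Answer: 010000001000110011 (66099)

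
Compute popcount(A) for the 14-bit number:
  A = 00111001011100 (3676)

00111001011100
1-bits at positions (from bit 0 = LSB): 2, 3, 4, 6, 9, 10, 11
Count = 7

Answer: 7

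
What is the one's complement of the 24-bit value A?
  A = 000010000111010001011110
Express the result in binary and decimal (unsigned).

Flip each bit (0->1, 1->0):
  000010000111010001011110
  111101111000101110100001

Answer: 111101111000101110100001 (16223137)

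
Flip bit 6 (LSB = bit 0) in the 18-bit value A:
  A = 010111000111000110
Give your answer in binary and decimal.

Mask = 1 << 6 = 000000000001000000
Bit 6 of A is 1; XOR with the mask flips it to 0.
  010111000111000110
^ 000000000001000000
--------------------
  010111000110000110

Answer: 010111000110000110 (94598)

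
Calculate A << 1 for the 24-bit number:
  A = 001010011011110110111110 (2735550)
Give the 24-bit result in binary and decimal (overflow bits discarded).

Shift left by 1: drop the top 1 bit(s), append 1 zero(s) on the right.
  001010011011110110111110  ->  discard [0], keep [01010011011110110111110], append 0
= 010100110111101101111100

Answer: 010100110111101101111100 (5471100)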